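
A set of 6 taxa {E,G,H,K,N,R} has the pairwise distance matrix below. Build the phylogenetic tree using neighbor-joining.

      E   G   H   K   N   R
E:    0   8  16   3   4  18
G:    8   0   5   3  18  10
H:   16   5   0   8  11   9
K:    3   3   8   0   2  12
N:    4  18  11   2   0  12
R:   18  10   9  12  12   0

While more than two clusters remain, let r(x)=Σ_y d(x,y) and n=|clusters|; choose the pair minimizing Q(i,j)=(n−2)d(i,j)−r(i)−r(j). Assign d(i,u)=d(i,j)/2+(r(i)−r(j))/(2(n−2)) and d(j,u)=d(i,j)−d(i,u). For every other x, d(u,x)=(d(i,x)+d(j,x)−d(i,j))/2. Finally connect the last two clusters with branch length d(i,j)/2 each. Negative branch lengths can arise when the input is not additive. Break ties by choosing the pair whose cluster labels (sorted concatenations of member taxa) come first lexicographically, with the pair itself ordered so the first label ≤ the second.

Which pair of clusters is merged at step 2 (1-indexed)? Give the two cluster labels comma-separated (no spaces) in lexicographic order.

EN,K

step 1: merge (E,N) at d=4, Q=-80; branch lengths E→9/4, N→7/4; new cluster EN
  updated: d(EN,G)=11, d(EN,H)=23/2, d(EN,K)=1/2, d(EN,R)=13
step 2: merge (EN,K) at d=1/2, Q=-58; branch lengths EN→7/3, K→-11/6; new cluster EKN
  updated: d(EKN,G)=27/4, d(EKN,H)=19/2, d(EKN,R)=49/4
step 3: merge (EKN,G) at d=27/4, Q=-147/4; branch lengths EKN→81/16, G→27/16; new cluster EGKN
  updated: d(EGKN,H)=31/8, d(EGKN,R)=31/4
step 4: merge (EGKN,H) at d=31/8, Q=-165/8; branch lengths EGKN→21/16, H→41/16; new cluster EGHKN
  updated: d(EGHKN,R)=103/16
step 5: merge (EGHKN,R) at d=103/16; branch lengths EGHKN→103/32, R→103/32; new cluster EGHKNR
final tree: (((((E:9/4,N:7/4):7/3,K:-11/6):81/16,G:27/16):21/16,H:41/16):103/32,R:103/32)
total length: 345/16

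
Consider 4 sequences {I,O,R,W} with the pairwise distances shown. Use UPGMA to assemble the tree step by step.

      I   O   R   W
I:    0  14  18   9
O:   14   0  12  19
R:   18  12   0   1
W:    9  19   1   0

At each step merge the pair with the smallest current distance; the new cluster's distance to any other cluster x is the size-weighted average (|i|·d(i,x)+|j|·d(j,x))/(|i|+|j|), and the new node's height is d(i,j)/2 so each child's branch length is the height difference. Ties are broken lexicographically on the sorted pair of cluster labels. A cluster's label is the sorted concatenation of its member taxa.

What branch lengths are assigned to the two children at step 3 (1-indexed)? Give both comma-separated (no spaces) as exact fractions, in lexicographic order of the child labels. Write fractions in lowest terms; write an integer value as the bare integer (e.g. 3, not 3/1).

iteration 1: select R,W (d=1); attach at lengths (1/2, 1/2); label the merged cluster RW
  updated: d(I,RW)=27/2, d(O,RW)=31/2
iteration 2: select I,RW (d=27/2); attach at lengths (27/4, 25/4); label the merged cluster IRW
  updated: d(IRW,O)=15
iteration 3: select IRW,O (d=15); attach at lengths (3/4, 15/2); label the merged cluster IORW
final tree: ((I:27/4,(R:1/2,W:1/2):25/4):3/4,O:15/2)
total length: 89/4

3/4,15/2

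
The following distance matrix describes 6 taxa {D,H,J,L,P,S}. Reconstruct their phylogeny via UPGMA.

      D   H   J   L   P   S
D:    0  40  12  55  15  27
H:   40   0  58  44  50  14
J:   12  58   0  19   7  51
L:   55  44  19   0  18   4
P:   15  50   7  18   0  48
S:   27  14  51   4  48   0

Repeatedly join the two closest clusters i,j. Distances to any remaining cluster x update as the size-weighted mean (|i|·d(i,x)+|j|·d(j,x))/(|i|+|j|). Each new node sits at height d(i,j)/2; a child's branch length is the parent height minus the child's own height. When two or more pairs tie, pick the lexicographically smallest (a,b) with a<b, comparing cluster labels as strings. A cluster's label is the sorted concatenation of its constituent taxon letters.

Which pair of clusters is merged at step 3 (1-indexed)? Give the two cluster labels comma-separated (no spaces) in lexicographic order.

step 1: merge (L,S) at d=4; branch lengths L→2, S→2; new cluster LS
  updated: d(D,LS)=41, d(H,LS)=29, d(J,LS)=35, d(LS,P)=33
step 2: merge (J,P) at d=7; branch lengths J→7/2, P→7/2; new cluster JP
  updated: d(D,JP)=27/2, d(H,JP)=54, d(JP,LS)=34
step 3: merge (D,JP) at d=27/2; branch lengths D→27/4, JP→13/4; new cluster DJP
  updated: d(DJP,H)=148/3, d(DJP,LS)=109/3
step 4: merge (H,LS) at d=29; branch lengths H→29/2, LS→25/2; new cluster HLS
  updated: d(DJP,HLS)=122/3
step 5: merge (DJP,HLS) at d=122/3; branch lengths DJP→163/12, HLS→35/6; new cluster DHJLPS
final tree: ((D:27/4,(J:7/2,P:7/2):13/4):163/12,(H:29/2,(L:2,S:2):25/2):35/6)
total length: 809/12

D,JP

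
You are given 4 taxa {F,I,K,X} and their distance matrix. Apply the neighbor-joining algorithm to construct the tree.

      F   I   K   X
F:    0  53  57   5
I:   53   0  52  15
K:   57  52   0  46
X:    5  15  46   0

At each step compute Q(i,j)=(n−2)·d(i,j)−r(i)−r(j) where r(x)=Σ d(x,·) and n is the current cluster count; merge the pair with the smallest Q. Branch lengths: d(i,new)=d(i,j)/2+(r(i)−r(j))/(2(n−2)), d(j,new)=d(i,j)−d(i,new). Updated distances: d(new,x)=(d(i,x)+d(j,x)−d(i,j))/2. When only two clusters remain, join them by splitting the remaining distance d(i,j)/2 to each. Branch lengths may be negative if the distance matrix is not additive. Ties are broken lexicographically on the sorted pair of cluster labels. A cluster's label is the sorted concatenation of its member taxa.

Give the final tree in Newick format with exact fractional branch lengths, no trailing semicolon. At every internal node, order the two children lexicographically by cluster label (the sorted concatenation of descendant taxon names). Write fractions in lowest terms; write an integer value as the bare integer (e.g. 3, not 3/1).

(((F:59/4,X:-39/4):57/4,I:69/4):139/8,K:139/8)

step 1: merge (F,X) at d=5, Q=-171; branch lengths F→59/4, X→-39/4; new cluster FX
  updated: d(FX,I)=63/2, d(FX,K)=49
step 2: merge (FX,I) at d=63/2, Q=-265/2; branch lengths FX→57/4, I→69/4; new cluster FIX
  updated: d(FIX,K)=139/4
step 3: merge (FIX,K) at d=139/4; branch lengths FIX→139/8, K→139/8; new cluster FIKX
final tree: (((F:59/4,X:-39/4):57/4,I:69/4):139/8,K:139/8)
total length: 285/4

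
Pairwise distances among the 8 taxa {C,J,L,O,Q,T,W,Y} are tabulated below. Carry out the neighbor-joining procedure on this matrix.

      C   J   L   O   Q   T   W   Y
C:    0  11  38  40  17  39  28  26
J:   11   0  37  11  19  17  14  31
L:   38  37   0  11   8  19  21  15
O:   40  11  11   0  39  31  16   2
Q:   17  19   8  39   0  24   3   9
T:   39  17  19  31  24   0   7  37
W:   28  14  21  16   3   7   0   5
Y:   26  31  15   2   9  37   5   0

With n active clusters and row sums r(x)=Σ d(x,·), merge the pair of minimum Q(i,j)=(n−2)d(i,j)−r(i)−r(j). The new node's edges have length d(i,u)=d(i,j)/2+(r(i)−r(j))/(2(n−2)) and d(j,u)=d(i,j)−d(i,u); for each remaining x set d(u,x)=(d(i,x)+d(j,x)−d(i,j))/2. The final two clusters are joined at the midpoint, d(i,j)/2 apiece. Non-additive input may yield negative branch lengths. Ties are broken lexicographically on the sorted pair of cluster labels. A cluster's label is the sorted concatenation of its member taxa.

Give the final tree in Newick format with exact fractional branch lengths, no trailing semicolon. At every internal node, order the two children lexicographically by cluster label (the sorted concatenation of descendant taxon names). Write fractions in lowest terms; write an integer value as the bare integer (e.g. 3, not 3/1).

iteration 1: select C,J (d=11, Q=-273); attach at lengths (125/12, 7/12); label the merged cluster CJ
  updated: d(CJ,L)=32, d(CJ,O)=20, d(CJ,Q)=25/2, d(CJ,T)=45/2, d(CJ,W)=31/2, d(CJ,Y)=23
iteration 2: select O,Y (d=2, Q=-200); attach at lengths (19/5, -9/5); label the merged cluster OY
  updated: d(CJ,OY)=41/2, d(L,OY)=12, d(OY,Q)=23, d(OY,T)=33, d(OY,W)=19/2
iteration 3: select L,OY (d=12, Q=-142); attach at lengths (21/4, 27/4); label the merged cluster LOY
  updated: d(CJ,LOY)=81/4, d(LOY,Q)=19/2, d(LOY,T)=20, d(LOY,W)=37/4
iteration 4: select T,W (d=7, Q=-349/4); attach at lengths (239/24, -71/24); label the merged cluster TW
  updated: d(CJ,TW)=31/2, d(LOY,TW)=89/8, d(Q,TW)=10
iteration 5: select CJ,Q (d=25/2, Q=-221/4); attach at lengths (165/16, 35/16); label the merged cluster CJQ
  updated: d(CJQ,LOY)=69/8, d(CJQ,TW)=13/2
iteration 6: select CJQ,LOY (d=69/8, Q=-105/4); attach at lengths (2, 53/8); label the merged cluster CJLOQY
  updated: d(CJLOQY,TW)=9/2
iteration 7: select CJLOQY,TW (d=9/2); attach at lengths (9/4, 9/4); label the merged cluster CJLOQTWY
final tree: ((((C:125/12,J:7/12):165/16,Q:35/16):2,(L:21/4,(O:19/5,Y:-9/5):27/4):53/8):9/4,(T:239/24,W:-71/24):9/4)
total length: 461/8

((((C:125/12,J:7/12):165/16,Q:35/16):2,(L:21/4,(O:19/5,Y:-9/5):27/4):53/8):9/4,(T:239/24,W:-71/24):9/4)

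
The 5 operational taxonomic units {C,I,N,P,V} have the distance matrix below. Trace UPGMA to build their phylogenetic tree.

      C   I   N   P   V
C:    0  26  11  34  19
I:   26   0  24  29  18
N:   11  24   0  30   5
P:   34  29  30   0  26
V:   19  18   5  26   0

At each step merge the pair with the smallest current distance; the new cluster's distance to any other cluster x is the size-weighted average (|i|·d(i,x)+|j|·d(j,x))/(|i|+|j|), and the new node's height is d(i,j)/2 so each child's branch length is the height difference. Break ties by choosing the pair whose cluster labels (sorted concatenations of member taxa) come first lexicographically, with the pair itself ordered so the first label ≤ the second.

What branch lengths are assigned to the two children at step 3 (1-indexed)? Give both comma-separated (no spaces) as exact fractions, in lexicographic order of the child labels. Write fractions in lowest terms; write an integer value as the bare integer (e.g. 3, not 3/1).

iteration 1: select N,V (d=5); attach at lengths (5/2, 5/2); label the merged cluster NV
  updated: d(C,NV)=15, d(I,NV)=21, d(NV,P)=28
iteration 2: select C,NV (d=15); attach at lengths (15/2, 5); label the merged cluster CNV
  updated: d(CNV,I)=68/3, d(CNV,P)=30
iteration 3: select CNV,I (d=68/3); attach at lengths (23/6, 34/3); label the merged cluster CINV
  updated: d(CINV,P)=119/4
iteration 4: select CINV,P (d=119/4); attach at lengths (85/24, 119/8); label the merged cluster CINPV
final tree: (((C:15/2,(N:5/2,V:5/2):5):23/6,I:34/3):85/24,P:119/8)
total length: 613/12

23/6,34/3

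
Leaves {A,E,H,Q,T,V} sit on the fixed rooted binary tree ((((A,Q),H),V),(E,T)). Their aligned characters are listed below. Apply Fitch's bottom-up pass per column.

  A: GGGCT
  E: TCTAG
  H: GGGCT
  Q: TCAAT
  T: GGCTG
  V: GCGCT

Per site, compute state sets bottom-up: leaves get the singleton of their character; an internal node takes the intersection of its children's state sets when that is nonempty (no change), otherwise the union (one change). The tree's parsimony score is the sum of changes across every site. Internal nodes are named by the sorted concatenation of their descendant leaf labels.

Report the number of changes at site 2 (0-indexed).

[col 0] AQ: children A:{G}, Q:{T} ∪→ {G,T}; cost 1
[col 0] AHQ: children AQ:{G,T}, H:{G} ∩→ {G}; cost 0
[col 0] AHQV: children AHQ:{G}, V:{G} ∩→ {G}; cost 0
[col 0] ET: children E:{T}, T:{G} ∪→ {G,T}; cost 1
[col 0] AEHQTV: children AHQV:{G}, ET:{G,T} ∩→ {G}; cost 0
[col 1] AQ: children A:{G}, Q:{C} ∪→ {C,G}; cost 1
[col 1] AHQ: children AQ:{C,G}, H:{G} ∩→ {G}; cost 0
[col 1] AHQV: children AHQ:{G}, V:{C} ∪→ {C,G}; cost 1
[col 1] ET: children E:{C}, T:{G} ∪→ {C,G}; cost 1
[col 1] AEHQTV: children AHQV:{C,G}, ET:{C,G} ∩→ {C,G}; cost 0
[col 2] AQ: children A:{G}, Q:{A} ∪→ {A,G}; cost 1
[col 2] AHQ: children AQ:{A,G}, H:{G} ∩→ {G}; cost 0
[col 2] AHQV: children AHQ:{G}, V:{G} ∩→ {G}; cost 0
[col 2] ET: children E:{T}, T:{C} ∪→ {C,T}; cost 1
[col 2] AEHQTV: children AHQV:{G}, ET:{C,T} ∪→ {C,G,T}; cost 1
[col 3] AQ: children A:{C}, Q:{A} ∪→ {A,C}; cost 1
[col 3] AHQ: children AQ:{A,C}, H:{C} ∩→ {C}; cost 0
[col 3] AHQV: children AHQ:{C}, V:{C} ∩→ {C}; cost 0
[col 3] ET: children E:{A}, T:{T} ∪→ {A,T}; cost 1
[col 3] AEHQTV: children AHQV:{C}, ET:{A,T} ∪→ {A,C,T}; cost 1
[col 4] AQ: children A:{T}, Q:{T} ∩→ {T}; cost 0
[col 4] AHQ: children AQ:{T}, H:{T} ∩→ {T}; cost 0
[col 4] AHQV: children AHQ:{T}, V:{T} ∩→ {T}; cost 0
[col 4] ET: children E:{G}, T:{G} ∩→ {G}; cost 0
[col 4] AEHQTV: children AHQV:{T}, ET:{G} ∪→ {G,T}; cost 1
per-site changes: [2, 3, 3, 3, 1]; total = 12

3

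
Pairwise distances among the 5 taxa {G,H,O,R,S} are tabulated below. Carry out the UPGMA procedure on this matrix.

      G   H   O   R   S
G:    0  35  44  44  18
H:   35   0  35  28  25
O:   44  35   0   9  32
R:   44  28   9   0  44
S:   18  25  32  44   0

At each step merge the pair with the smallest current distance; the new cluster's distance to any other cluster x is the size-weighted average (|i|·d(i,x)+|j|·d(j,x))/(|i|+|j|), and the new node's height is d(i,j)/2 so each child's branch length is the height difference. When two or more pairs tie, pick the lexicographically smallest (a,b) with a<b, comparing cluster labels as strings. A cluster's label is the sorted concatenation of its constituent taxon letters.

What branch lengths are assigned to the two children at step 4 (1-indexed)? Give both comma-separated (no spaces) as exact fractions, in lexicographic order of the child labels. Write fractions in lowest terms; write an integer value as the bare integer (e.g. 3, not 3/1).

1. join O+R (d=9) ⇒ OR; edges |O|=9/2, |R|=9/2
  updated: d(G,OR)=44, d(H,OR)=63/2, d(OR,S)=38
2. join G+S (d=18) ⇒ GS; edges |G|=9, |S|=9
  updated: d(GS,H)=30, d(GS,OR)=41
3. join GS+H (d=30) ⇒ GHS; edges |GS|=6, |H|=15
  updated: d(GHS,OR)=227/6
4. join GHS+OR (d=227/6) ⇒ GHORS; edges |GHS|=47/12, |OR|=173/12
final tree: (((G:9,S:9):6,H:15):47/12,(O:9/2,R:9/2):173/12)
total length: 199/3

47/12,173/12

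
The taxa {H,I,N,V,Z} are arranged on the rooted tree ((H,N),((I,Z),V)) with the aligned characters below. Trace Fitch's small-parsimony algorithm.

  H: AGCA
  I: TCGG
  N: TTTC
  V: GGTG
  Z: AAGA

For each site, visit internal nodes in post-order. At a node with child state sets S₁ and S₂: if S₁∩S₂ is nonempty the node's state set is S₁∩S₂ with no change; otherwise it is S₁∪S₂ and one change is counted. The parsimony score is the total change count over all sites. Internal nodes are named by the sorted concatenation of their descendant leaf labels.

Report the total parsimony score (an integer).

site 0, node HN: H={A} ∪ N={T} → {A,T} (+1)
site 0, node IZ: I={T} ∪ Z={A} → {A,T} (+1)
site 0, node IVZ: IZ={A,T} ∪ V={G} → {A,G,T} (+1)
site 0, node HINVZ: HN={A,T} ∩ IVZ={A,G,T} → {A,T} (+0)
site 1, node HN: H={G} ∪ N={T} → {G,T} (+1)
site 1, node IZ: I={C} ∪ Z={A} → {A,C} (+1)
site 1, node IVZ: IZ={A,C} ∪ V={G} → {A,C,G} (+1)
site 1, node HINVZ: HN={G,T} ∩ IVZ={A,C,G} → {G} (+0)
site 2, node HN: H={C} ∪ N={T} → {C,T} (+1)
site 2, node IZ: I={G} ∩ Z={G} → {G} (+0)
site 2, node IVZ: IZ={G} ∪ V={T} → {G,T} (+1)
site 2, node HINVZ: HN={C,T} ∩ IVZ={G,T} → {T} (+0)
site 3, node HN: H={A} ∪ N={C} → {A,C} (+1)
site 3, node IZ: I={G} ∪ Z={A} → {A,G} (+1)
site 3, node IVZ: IZ={A,G} ∩ V={G} → {G} (+0)
site 3, node HINVZ: HN={A,C} ∪ IVZ={G} → {A,C,G} (+1)
per-site changes: [3, 3, 2, 3]; total = 11

11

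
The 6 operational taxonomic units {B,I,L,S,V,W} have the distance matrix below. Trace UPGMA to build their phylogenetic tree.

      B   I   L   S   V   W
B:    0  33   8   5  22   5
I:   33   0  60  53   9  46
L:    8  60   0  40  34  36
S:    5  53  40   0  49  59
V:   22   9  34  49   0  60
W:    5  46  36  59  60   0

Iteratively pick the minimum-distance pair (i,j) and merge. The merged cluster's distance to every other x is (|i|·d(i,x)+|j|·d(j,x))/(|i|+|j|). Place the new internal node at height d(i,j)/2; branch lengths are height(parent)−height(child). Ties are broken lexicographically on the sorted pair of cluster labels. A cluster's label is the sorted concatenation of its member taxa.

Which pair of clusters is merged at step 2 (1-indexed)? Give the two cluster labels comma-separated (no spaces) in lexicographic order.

iteration 1: select B,S (d=5); attach at lengths (5/2, 5/2); label the merged cluster BS
  updated: d(BS,I)=43, d(BS,L)=24, d(BS,V)=71/2, d(BS,W)=32
iteration 2: select I,V (d=9); attach at lengths (9/2, 9/2); label the merged cluster IV
  updated: d(BS,IV)=157/4, d(IV,L)=47, d(IV,W)=53
iteration 3: select BS,L (d=24); attach at lengths (19/2, 12); label the merged cluster BLS
  updated: d(BLS,IV)=251/6, d(BLS,W)=100/3
iteration 4: select BLS,W (d=100/3); attach at lengths (14/3, 50/3); label the merged cluster BLSW
  updated: d(BLSW,IV)=357/8
iteration 5: select BLSW,IV (d=357/8); attach at lengths (271/48, 285/16); label the merged cluster BILSVW
final tree: ((((B:5/2,S:5/2):19/2,L:12):14/3,W:50/3):271/48,(I:9/2,V:9/2):285/16)
total length: 1927/24

I,V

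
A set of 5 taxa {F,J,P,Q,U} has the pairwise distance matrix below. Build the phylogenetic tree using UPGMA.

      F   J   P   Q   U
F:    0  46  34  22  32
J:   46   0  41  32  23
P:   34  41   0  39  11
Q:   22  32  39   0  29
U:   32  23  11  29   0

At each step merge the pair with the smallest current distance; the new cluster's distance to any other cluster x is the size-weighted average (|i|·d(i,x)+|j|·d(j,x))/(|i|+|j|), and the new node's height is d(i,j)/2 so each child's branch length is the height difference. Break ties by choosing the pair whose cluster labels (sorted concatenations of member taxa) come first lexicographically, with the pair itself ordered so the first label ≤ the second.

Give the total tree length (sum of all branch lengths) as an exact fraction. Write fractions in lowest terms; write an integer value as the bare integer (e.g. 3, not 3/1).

1. join P+U (d=11) ⇒ PU; edges |P|=11/2, |U|=11/2
  updated: d(F,PU)=33, d(J,PU)=32, d(PU,Q)=34
2. join F+Q (d=22) ⇒ FQ; edges |F|=11, |Q|=11
  updated: d(FQ,J)=39, d(FQ,PU)=67/2
3. join J+PU (d=32) ⇒ JPU; edges |J|=16, |PU|=21/2
  updated: d(FQ,JPU)=106/3
4. join FQ+JPU (d=106/3) ⇒ FJPQU; edges |FQ|=20/3, |JPU|=5/3
final tree: ((F:11,Q:11):20/3,(J:16,(P:11/2,U:11/2):21/2):5/3)
total length: 407/6

407/6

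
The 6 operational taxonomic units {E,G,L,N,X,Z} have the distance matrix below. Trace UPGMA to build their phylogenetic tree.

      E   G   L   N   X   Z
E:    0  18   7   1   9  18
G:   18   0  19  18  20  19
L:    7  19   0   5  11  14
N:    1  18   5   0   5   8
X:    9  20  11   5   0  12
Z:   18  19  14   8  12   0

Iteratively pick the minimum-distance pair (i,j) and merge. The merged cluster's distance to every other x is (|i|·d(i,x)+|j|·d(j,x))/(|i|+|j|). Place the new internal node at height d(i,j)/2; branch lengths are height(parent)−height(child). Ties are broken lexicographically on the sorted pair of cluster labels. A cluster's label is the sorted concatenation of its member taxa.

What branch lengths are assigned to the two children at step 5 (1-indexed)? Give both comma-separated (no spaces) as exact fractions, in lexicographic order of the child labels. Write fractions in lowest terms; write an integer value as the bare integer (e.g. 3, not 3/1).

29/10,47/5

1. join E+N (d=1) ⇒ EN; edges |E|=1/2, |N|=1/2
  updated: d(EN,G)=18, d(EN,L)=6, d(EN,X)=7, d(EN,Z)=13
2. join EN+L (d=6) ⇒ ELN; edges |EN|=5/2, |L|=3
  updated: d(ELN,G)=55/3, d(ELN,X)=25/3, d(ELN,Z)=40/3
3. join ELN+X (d=25/3) ⇒ ELNX; edges |ELN|=7/6, |X|=25/6
  updated: d(ELNX,G)=75/4, d(ELNX,Z)=13
4. join ELNX+Z (d=13) ⇒ ELNXZ; edges |ELNX|=7/3, |Z|=13/2
  updated: d(ELNXZ,G)=94/5
5. join ELNXZ+G (d=94/5) ⇒ EGLNXZ; edges |ELNXZ|=29/10, |G|=47/5
final tree: (((((E:1/2,N:1/2):5/2,L:3):7/6,X:25/6):7/3,Z:13/2):29/10,G:47/5)
total length: 989/30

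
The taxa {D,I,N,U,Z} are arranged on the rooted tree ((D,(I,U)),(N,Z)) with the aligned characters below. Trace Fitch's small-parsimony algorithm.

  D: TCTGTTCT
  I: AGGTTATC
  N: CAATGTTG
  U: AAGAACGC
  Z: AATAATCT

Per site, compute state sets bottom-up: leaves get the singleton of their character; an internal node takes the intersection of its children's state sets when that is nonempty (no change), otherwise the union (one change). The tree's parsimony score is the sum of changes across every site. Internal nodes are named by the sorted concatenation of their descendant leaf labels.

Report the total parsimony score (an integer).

site 0, node IU: I={A} ∩ U={A} → {A} (+0)
site 0, node DIU: D={T} ∪ IU={A} → {A,T} (+1)
site 0, node NZ: N={C} ∪ Z={A} → {A,C} (+1)
site 0, node DINUZ: DIU={A,T} ∩ NZ={A,C} → {A} (+0)
site 1, node IU: I={G} ∪ U={A} → {A,G} (+1)
site 1, node DIU: D={C} ∪ IU={A,G} → {A,C,G} (+1)
site 1, node NZ: N={A} ∩ Z={A} → {A} (+0)
site 1, node DINUZ: DIU={A,C,G} ∩ NZ={A} → {A} (+0)
site 2, node IU: I={G} ∩ U={G} → {G} (+0)
site 2, node DIU: D={T} ∪ IU={G} → {G,T} (+1)
site 2, node NZ: N={A} ∪ Z={T} → {A,T} (+1)
site 2, node DINUZ: DIU={G,T} ∩ NZ={A,T} → {T} (+0)
site 3, node IU: I={T} ∪ U={A} → {A,T} (+1)
site 3, node DIU: D={G} ∪ IU={A,T} → {A,G,T} (+1)
site 3, node NZ: N={T} ∪ Z={A} → {A,T} (+1)
site 3, node DINUZ: DIU={A,G,T} ∩ NZ={A,T} → {A,T} (+0)
site 4, node IU: I={T} ∪ U={A} → {A,T} (+1)
site 4, node DIU: D={T} ∩ IU={A,T} → {T} (+0)
site 4, node NZ: N={G} ∪ Z={A} → {A,G} (+1)
site 4, node DINUZ: DIU={T} ∪ NZ={A,G} → {A,G,T} (+1)
site 5, node IU: I={A} ∪ U={C} → {A,C} (+1)
site 5, node DIU: D={T} ∪ IU={A,C} → {A,C,T} (+1)
site 5, node NZ: N={T} ∩ Z={T} → {T} (+0)
site 5, node DINUZ: DIU={A,C,T} ∩ NZ={T} → {T} (+0)
site 6, node IU: I={T} ∪ U={G} → {G,T} (+1)
site 6, node DIU: D={C} ∪ IU={G,T} → {C,G,T} (+1)
site 6, node NZ: N={T} ∪ Z={C} → {C,T} (+1)
site 6, node DINUZ: DIU={C,G,T} ∩ NZ={C,T} → {C,T} (+0)
site 7, node IU: I={C} ∩ U={C} → {C} (+0)
site 7, node DIU: D={T} ∪ IU={C} → {C,T} (+1)
site 7, node NZ: N={G} ∪ Z={T} → {G,T} (+1)
site 7, node DINUZ: DIU={C,T} ∩ NZ={G,T} → {T} (+0)
per-site changes: [2, 2, 2, 3, 3, 2, 3, 2]; total = 19

19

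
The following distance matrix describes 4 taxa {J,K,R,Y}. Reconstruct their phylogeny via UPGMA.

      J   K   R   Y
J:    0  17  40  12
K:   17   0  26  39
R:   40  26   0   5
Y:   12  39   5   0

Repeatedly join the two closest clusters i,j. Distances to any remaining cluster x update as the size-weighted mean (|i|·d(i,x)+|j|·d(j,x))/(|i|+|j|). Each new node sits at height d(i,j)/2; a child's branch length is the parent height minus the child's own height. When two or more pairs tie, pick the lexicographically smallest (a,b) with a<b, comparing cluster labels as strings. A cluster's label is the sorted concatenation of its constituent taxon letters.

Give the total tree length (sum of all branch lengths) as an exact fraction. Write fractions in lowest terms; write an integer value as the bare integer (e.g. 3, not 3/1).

step 1: merge (R,Y) at d=5; branch lengths R→5/2, Y→5/2; new cluster RY
  updated: d(J,RY)=26, d(K,RY)=65/2
step 2: merge (J,K) at d=17; branch lengths J→17/2, K→17/2; new cluster JK
  updated: d(JK,RY)=117/4
step 3: merge (JK,RY) at d=117/4; branch lengths JK→49/8, RY→97/8; new cluster JKRY
final tree: ((J:17/2,K:17/2):49/8,(R:5/2,Y:5/2):97/8)
total length: 161/4

161/4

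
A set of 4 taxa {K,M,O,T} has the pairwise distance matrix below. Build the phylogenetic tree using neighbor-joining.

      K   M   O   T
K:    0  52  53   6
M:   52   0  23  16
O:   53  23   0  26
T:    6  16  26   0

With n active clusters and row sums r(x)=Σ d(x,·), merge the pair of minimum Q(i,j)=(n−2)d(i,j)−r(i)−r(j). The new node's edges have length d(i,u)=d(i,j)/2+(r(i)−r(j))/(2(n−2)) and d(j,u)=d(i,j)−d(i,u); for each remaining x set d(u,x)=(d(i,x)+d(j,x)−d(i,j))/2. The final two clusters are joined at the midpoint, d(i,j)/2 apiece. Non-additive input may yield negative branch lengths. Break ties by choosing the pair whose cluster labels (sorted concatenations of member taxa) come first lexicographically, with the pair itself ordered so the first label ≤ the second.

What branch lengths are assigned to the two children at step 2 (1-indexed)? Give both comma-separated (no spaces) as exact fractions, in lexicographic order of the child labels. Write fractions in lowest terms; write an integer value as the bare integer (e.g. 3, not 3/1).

89/4,35/4

1. join K+T (d=6, Q=-147) ⇒ KT; edges |K|=75/4, |T|=-51/4
  updated: d(KT,M)=31, d(KT,O)=73/2
2. join KT+M (d=31, Q=-181/2) ⇒ KMT; edges |KT|=89/4, |M|=35/4
  updated: d(KMT,O)=57/4
3. join KMT+O (d=57/4) ⇒ KMOT; edges |KMT|=57/8, |O|=57/8
final tree: (((K:75/4,T:-51/4):89/4,M:35/4):57/8,O:57/8)
total length: 205/4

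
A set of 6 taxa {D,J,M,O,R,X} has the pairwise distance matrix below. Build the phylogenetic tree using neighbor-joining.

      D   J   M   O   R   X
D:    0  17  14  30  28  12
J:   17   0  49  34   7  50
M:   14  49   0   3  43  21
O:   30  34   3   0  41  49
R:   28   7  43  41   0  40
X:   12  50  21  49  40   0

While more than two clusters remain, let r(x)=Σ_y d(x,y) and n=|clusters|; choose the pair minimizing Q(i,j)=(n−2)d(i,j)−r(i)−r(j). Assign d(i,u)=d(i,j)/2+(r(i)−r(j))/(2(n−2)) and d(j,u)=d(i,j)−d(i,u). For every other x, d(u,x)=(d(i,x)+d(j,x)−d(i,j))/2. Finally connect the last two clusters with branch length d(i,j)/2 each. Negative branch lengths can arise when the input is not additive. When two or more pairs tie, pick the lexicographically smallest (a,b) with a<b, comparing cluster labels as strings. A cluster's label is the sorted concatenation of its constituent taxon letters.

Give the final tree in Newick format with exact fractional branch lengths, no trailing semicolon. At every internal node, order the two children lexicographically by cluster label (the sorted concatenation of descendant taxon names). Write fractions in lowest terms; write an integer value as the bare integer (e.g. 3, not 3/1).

(((D:-23/8,X:119/8):17/4,(J:13/4,R:15/4):20):67/8,(M:-53/12,O:89/12):67/8)

1. join J+R (d=7, Q=-288) ⇒ JR; edges |J|=13/4, |R|=15/4
  updated: d(D,JR)=19, d(JR,M)=85/2, d(JR,O)=34, d(JR,X)=83/2
2. join M+O (d=3, Q=-375/2) ⇒ MO; edges |M|=-53/12, |O|=89/12
  updated: d(D,MO)=41/2, d(JR,MO)=147/4, d(MO,X)=67/2
3. join D+X (d=12, Q=-229/2) ⇒ DX; edges |D|=-23/8, |X|=119/8
  updated: d(DX,JR)=97/4, d(DX,MO)=21
4. join DX+JR (d=97/4, Q=-82) ⇒ DJRX; edges |DX|=17/4, |JR|=20
  updated: d(DJRX,MO)=67/4
5. join DJRX+MO (d=67/4) ⇒ DJMORX; edges |DJRX|=67/8, |MO|=67/8
final tree: (((D:-23/8,X:119/8):17/4,(J:13/4,R:15/4):20):67/8,(M:-53/12,O:89/12):67/8)
total length: 63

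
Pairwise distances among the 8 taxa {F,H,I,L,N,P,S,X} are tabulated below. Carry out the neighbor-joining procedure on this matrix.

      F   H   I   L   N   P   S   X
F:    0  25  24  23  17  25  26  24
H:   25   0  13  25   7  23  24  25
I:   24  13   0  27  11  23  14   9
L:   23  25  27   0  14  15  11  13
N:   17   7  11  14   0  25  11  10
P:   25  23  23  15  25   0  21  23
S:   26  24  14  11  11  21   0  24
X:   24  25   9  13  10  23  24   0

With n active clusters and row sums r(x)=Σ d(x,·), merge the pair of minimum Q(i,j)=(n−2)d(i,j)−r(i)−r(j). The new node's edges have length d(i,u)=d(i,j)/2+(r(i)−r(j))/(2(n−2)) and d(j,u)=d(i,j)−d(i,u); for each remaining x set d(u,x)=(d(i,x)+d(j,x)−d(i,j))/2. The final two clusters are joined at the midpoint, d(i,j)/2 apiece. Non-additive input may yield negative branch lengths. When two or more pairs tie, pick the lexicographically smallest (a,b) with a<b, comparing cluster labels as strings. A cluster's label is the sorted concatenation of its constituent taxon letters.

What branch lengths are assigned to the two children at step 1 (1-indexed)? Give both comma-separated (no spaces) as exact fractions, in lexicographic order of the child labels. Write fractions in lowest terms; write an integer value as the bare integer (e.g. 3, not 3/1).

89/12,-5/12

step 1: merge (H,N) at d=7, Q=-195; branch lengths H→89/12, N→-5/12; new cluster HN
  updated: d(F,HN)=35/2, d(HN,I)=17/2, d(HN,L)=16, d(HN,P)=41/2, d(HN,S)=14, d(HN,X)=14
step 2: merge (I,X) at d=9, Q=-335/2; branch lengths I→87/20, X→93/20; new cluster IX
  updated: d(F,IX)=39/2, d(HN,IX)=27/4, d(IX,L)=31/2, d(IX,P)=37/2, d(IX,S)=29/2
step 3: merge (L,S) at d=11, Q=-123; branch lengths L→19/4, S→25/4; new cluster LS
  updated: d(F,LS)=19, d(HN,LS)=19/2, d(IX,LS)=19/2, d(LS,P)=25/2
step 4: merge (LS,P) at d=25/2, Q=-179/2; branch lengths LS→23/12, P→127/12; new cluster LPS
  updated: d(F,LPS)=63/4, d(HN,LPS)=35/4, d(IX,LPS)=31/4
step 5: merge (F,LPS) at d=63/4, Q=-107/2; branch lengths F→13, LPS→11/4; new cluster FLPS
  updated: d(FLPS,HN)=21/4, d(FLPS,IX)=23/4
step 6: merge (FLPS,HN) at d=21/4, Q=-71/4; branch lengths FLPS→17/8, HN→25/8; new cluster FHLNPS
  updated: d(FHLNPS,IX)=29/8
step 7: merge (FHLNPS,IX) at d=29/8; branch lengths FHLNPS→29/16, IX→29/16; new cluster FHILNPSX
final tree: (((F:13,((L:19/4,S:25/4):23/12,P:127/12):11/4):17/8,(H:89/12,N:-5/12):25/8):29/16,(I:87/20,X:93/20):29/16)
total length: 513/8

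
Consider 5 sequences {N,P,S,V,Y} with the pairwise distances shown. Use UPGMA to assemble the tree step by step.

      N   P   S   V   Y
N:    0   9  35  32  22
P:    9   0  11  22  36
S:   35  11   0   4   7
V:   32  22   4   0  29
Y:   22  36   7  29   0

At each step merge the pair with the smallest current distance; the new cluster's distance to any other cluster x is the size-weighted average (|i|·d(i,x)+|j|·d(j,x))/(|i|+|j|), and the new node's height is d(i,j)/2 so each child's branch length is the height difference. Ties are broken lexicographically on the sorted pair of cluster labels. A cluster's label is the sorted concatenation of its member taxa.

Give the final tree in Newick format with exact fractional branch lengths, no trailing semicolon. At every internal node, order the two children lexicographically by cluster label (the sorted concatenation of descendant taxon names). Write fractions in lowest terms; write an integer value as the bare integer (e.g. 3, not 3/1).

((N:9/2,P:9/2):26/3,((S:2,V:2):7,Y:9):25/6)

1. join S+V (d=4) ⇒ SV; edges |S|=2, |V|=2
  updated: d(N,SV)=67/2, d(P,SV)=33/2, d(SV,Y)=18
2. join N+P (d=9) ⇒ NP; edges |N|=9/2, |P|=9/2
  updated: d(NP,SV)=25, d(NP,Y)=29
3. join SV+Y (d=18) ⇒ SVY; edges |SV|=7, |Y|=9
  updated: d(NP,SVY)=79/3
4. join NP+SVY (d=79/3) ⇒ NPSVY; edges |NP|=26/3, |SVY|=25/6
final tree: ((N:9/2,P:9/2):26/3,((S:2,V:2):7,Y:9):25/6)
total length: 251/6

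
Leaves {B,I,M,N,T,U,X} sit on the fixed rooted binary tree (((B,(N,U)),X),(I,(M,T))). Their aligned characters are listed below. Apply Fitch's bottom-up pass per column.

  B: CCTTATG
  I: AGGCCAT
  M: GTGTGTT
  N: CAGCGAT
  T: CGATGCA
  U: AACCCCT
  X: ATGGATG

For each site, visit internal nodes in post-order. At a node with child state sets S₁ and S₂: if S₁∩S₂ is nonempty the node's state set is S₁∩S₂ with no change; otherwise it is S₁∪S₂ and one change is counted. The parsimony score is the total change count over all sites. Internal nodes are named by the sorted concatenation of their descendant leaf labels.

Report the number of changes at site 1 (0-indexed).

4

site 0, node NU: N={C} ∪ U={A} → {A,C} (+1)
site 0, node BNU: B={C} ∩ NU={A,C} → {C} (+0)
site 0, node BNUX: BNU={C} ∪ X={A} → {A,C} (+1)
site 0, node MT: M={G} ∪ T={C} → {C,G} (+1)
site 0, node IMT: I={A} ∪ MT={C,G} → {A,C,G} (+1)
site 0, node BIMNTUX: BNUX={A,C} ∩ IMT={A,C,G} → {A,C} (+0)
site 1, node NU: N={A} ∩ U={A} → {A} (+0)
site 1, node BNU: B={C} ∪ NU={A} → {A,C} (+1)
site 1, node BNUX: BNU={A,C} ∪ X={T} → {A,C,T} (+1)
site 1, node MT: M={T} ∪ T={G} → {G,T} (+1)
site 1, node IMT: I={G} ∩ MT={G,T} → {G} (+0)
site 1, node BIMNTUX: BNUX={A,C,T} ∪ IMT={G} → {A,C,G,T} (+1)
site 2, node NU: N={G} ∪ U={C} → {C,G} (+1)
site 2, node BNU: B={T} ∪ NU={C,G} → {C,G,T} (+1)
site 2, node BNUX: BNU={C,G,T} ∩ X={G} → {G} (+0)
site 2, node MT: M={G} ∪ T={A} → {A,G} (+1)
site 2, node IMT: I={G} ∩ MT={A,G} → {G} (+0)
site 2, node BIMNTUX: BNUX={G} ∩ IMT={G} → {G} (+0)
site 3, node NU: N={C} ∩ U={C} → {C} (+0)
site 3, node BNU: B={T} ∪ NU={C} → {C,T} (+1)
site 3, node BNUX: BNU={C,T} ∪ X={G} → {C,G,T} (+1)
site 3, node MT: M={T} ∩ T={T} → {T} (+0)
site 3, node IMT: I={C} ∪ MT={T} → {C,T} (+1)
site 3, node BIMNTUX: BNUX={C,G,T} ∩ IMT={C,T} → {C,T} (+0)
site 4, node NU: N={G} ∪ U={C} → {C,G} (+1)
site 4, node BNU: B={A} ∪ NU={C,G} → {A,C,G} (+1)
site 4, node BNUX: BNU={A,C,G} ∩ X={A} → {A} (+0)
site 4, node MT: M={G} ∩ T={G} → {G} (+0)
site 4, node IMT: I={C} ∪ MT={G} → {C,G} (+1)
site 4, node BIMNTUX: BNUX={A} ∪ IMT={C,G} → {A,C,G} (+1)
site 5, node NU: N={A} ∪ U={C} → {A,C} (+1)
site 5, node BNU: B={T} ∪ NU={A,C} → {A,C,T} (+1)
site 5, node BNUX: BNU={A,C,T} ∩ X={T} → {T} (+0)
site 5, node MT: M={T} ∪ T={C} → {C,T} (+1)
site 5, node IMT: I={A} ∪ MT={C,T} → {A,C,T} (+1)
site 5, node BIMNTUX: BNUX={T} ∩ IMT={A,C,T} → {T} (+0)
site 6, node NU: N={T} ∩ U={T} → {T} (+0)
site 6, node BNU: B={G} ∪ NU={T} → {G,T} (+1)
site 6, node BNUX: BNU={G,T} ∩ X={G} → {G} (+0)
site 6, node MT: M={T} ∪ T={A} → {A,T} (+1)
site 6, node IMT: I={T} ∩ MT={A,T} → {T} (+0)
site 6, node BIMNTUX: BNUX={G} ∪ IMT={T} → {G,T} (+1)
per-site changes: [4, 4, 3, 3, 4, 4, 3]; total = 25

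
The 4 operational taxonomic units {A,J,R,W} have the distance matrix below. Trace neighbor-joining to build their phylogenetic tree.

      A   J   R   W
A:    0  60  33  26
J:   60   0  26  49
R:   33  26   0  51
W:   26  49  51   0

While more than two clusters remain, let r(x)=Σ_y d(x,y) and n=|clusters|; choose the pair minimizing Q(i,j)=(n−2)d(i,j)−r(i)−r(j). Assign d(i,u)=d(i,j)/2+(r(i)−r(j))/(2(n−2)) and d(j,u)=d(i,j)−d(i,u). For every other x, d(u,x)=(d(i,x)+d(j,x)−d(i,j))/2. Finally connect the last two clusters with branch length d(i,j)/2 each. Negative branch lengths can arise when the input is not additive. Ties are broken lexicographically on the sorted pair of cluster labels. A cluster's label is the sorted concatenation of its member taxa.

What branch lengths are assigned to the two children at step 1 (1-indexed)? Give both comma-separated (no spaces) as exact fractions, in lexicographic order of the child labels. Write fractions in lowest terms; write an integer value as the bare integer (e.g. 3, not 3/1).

iteration 1: select A,W (d=26, Q=-193); attach at lengths (45/4, 59/4); label the merged cluster AW
  updated: d(AW,J)=83/2, d(AW,R)=29
iteration 2: select AW,J (d=83/2, Q=-193/2); attach at lengths (89/4, 77/4); label the merged cluster AJW
  updated: d(AJW,R)=27/4
iteration 3: select AJW,R (d=27/4); attach at lengths (27/8, 27/8); label the merged cluster AJRW
final tree: (((A:45/4,W:59/4):89/4,J:77/4):27/8,R:27/8)
total length: 297/4

45/4,59/4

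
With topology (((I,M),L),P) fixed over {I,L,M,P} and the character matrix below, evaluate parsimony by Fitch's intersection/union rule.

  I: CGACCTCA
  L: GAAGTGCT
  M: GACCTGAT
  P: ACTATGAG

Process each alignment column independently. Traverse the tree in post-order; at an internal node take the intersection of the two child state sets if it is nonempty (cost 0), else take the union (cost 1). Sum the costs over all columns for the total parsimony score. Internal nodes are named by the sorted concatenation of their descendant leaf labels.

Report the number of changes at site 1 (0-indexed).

2

site 0, node IM: I={C} ∪ M={G} → {C,G} (+1)
site 0, node ILM: IM={C,G} ∩ L={G} → {G} (+0)
site 0, node ILMP: ILM={G} ∪ P={A} → {A,G} (+1)
site 1, node IM: I={G} ∪ M={A} → {A,G} (+1)
site 1, node ILM: IM={A,G} ∩ L={A} → {A} (+0)
site 1, node ILMP: ILM={A} ∪ P={C} → {A,C} (+1)
site 2, node IM: I={A} ∪ M={C} → {A,C} (+1)
site 2, node ILM: IM={A,C} ∩ L={A} → {A} (+0)
site 2, node ILMP: ILM={A} ∪ P={T} → {A,T} (+1)
site 3, node IM: I={C} ∩ M={C} → {C} (+0)
site 3, node ILM: IM={C} ∪ L={G} → {C,G} (+1)
site 3, node ILMP: ILM={C,G} ∪ P={A} → {A,C,G} (+1)
site 4, node IM: I={C} ∪ M={T} → {C,T} (+1)
site 4, node ILM: IM={C,T} ∩ L={T} → {T} (+0)
site 4, node ILMP: ILM={T} ∩ P={T} → {T} (+0)
site 5, node IM: I={T} ∪ M={G} → {G,T} (+1)
site 5, node ILM: IM={G,T} ∩ L={G} → {G} (+0)
site 5, node ILMP: ILM={G} ∩ P={G} → {G} (+0)
site 6, node IM: I={C} ∪ M={A} → {A,C} (+1)
site 6, node ILM: IM={A,C} ∩ L={C} → {C} (+0)
site 6, node ILMP: ILM={C} ∪ P={A} → {A,C} (+1)
site 7, node IM: I={A} ∪ M={T} → {A,T} (+1)
site 7, node ILM: IM={A,T} ∩ L={T} → {T} (+0)
site 7, node ILMP: ILM={T} ∪ P={G} → {G,T} (+1)
per-site changes: [2, 2, 2, 2, 1, 1, 2, 2]; total = 14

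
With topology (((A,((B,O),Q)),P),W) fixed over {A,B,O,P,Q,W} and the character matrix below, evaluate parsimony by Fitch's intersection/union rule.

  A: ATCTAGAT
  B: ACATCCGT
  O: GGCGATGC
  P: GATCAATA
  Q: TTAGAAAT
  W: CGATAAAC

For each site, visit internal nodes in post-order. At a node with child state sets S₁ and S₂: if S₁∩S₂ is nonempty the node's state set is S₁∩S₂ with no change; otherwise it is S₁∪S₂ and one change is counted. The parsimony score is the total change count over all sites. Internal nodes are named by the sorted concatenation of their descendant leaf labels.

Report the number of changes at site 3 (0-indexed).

[col 0] BO: children B:{A}, O:{G} ∪→ {A,G}; cost 1
[col 0] BOQ: children BO:{A,G}, Q:{T} ∪→ {A,G,T}; cost 1
[col 0] ABOQ: children A:{A}, BOQ:{A,G,T} ∩→ {A}; cost 0
[col 0] ABOPQ: children ABOQ:{A}, P:{G} ∪→ {A,G}; cost 1
[col 0] ABOPQW: children ABOPQ:{A,G}, W:{C} ∪→ {A,C,G}; cost 1
[col 1] BO: children B:{C}, O:{G} ∪→ {C,G}; cost 1
[col 1] BOQ: children BO:{C,G}, Q:{T} ∪→ {C,G,T}; cost 1
[col 1] ABOQ: children A:{T}, BOQ:{C,G,T} ∩→ {T}; cost 0
[col 1] ABOPQ: children ABOQ:{T}, P:{A} ∪→ {A,T}; cost 1
[col 1] ABOPQW: children ABOPQ:{A,T}, W:{G} ∪→ {A,G,T}; cost 1
[col 2] BO: children B:{A}, O:{C} ∪→ {A,C}; cost 1
[col 2] BOQ: children BO:{A,C}, Q:{A} ∩→ {A}; cost 0
[col 2] ABOQ: children A:{C}, BOQ:{A} ∪→ {A,C}; cost 1
[col 2] ABOPQ: children ABOQ:{A,C}, P:{T} ∪→ {A,C,T}; cost 1
[col 2] ABOPQW: children ABOPQ:{A,C,T}, W:{A} ∩→ {A}; cost 0
[col 3] BO: children B:{T}, O:{G} ∪→ {G,T}; cost 1
[col 3] BOQ: children BO:{G,T}, Q:{G} ∩→ {G}; cost 0
[col 3] ABOQ: children A:{T}, BOQ:{G} ∪→ {G,T}; cost 1
[col 3] ABOPQ: children ABOQ:{G,T}, P:{C} ∪→ {C,G,T}; cost 1
[col 3] ABOPQW: children ABOPQ:{C,G,T}, W:{T} ∩→ {T}; cost 0
[col 4] BO: children B:{C}, O:{A} ∪→ {A,C}; cost 1
[col 4] BOQ: children BO:{A,C}, Q:{A} ∩→ {A}; cost 0
[col 4] ABOQ: children A:{A}, BOQ:{A} ∩→ {A}; cost 0
[col 4] ABOPQ: children ABOQ:{A}, P:{A} ∩→ {A}; cost 0
[col 4] ABOPQW: children ABOPQ:{A}, W:{A} ∩→ {A}; cost 0
[col 5] BO: children B:{C}, O:{T} ∪→ {C,T}; cost 1
[col 5] BOQ: children BO:{C,T}, Q:{A} ∪→ {A,C,T}; cost 1
[col 5] ABOQ: children A:{G}, BOQ:{A,C,T} ∪→ {A,C,G,T}; cost 1
[col 5] ABOPQ: children ABOQ:{A,C,G,T}, P:{A} ∩→ {A}; cost 0
[col 5] ABOPQW: children ABOPQ:{A}, W:{A} ∩→ {A}; cost 0
[col 6] BO: children B:{G}, O:{G} ∩→ {G}; cost 0
[col 6] BOQ: children BO:{G}, Q:{A} ∪→ {A,G}; cost 1
[col 6] ABOQ: children A:{A}, BOQ:{A,G} ∩→ {A}; cost 0
[col 6] ABOPQ: children ABOQ:{A}, P:{T} ∪→ {A,T}; cost 1
[col 6] ABOPQW: children ABOPQ:{A,T}, W:{A} ∩→ {A}; cost 0
[col 7] BO: children B:{T}, O:{C} ∪→ {C,T}; cost 1
[col 7] BOQ: children BO:{C,T}, Q:{T} ∩→ {T}; cost 0
[col 7] ABOQ: children A:{T}, BOQ:{T} ∩→ {T}; cost 0
[col 7] ABOPQ: children ABOQ:{T}, P:{A} ∪→ {A,T}; cost 1
[col 7] ABOPQW: children ABOPQ:{A,T}, W:{C} ∪→ {A,C,T}; cost 1
per-site changes: [4, 4, 3, 3, 1, 3, 2, 3]; total = 23

3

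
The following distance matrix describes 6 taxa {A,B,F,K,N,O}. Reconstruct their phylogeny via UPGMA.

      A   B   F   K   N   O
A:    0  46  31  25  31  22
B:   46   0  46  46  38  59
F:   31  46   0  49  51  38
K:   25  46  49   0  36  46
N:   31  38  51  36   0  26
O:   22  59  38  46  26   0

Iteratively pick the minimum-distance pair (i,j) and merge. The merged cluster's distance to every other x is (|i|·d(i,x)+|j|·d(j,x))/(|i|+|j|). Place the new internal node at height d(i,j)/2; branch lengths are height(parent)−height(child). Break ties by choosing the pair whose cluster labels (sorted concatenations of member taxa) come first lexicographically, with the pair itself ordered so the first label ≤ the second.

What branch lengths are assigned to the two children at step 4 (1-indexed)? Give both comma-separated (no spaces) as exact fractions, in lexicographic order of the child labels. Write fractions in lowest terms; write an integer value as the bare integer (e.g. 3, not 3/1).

1. join A+O (d=22) ⇒ AO; edges |A|=11, |O|=11
  updated: d(AO,B)=105/2, d(AO,F)=69/2, d(AO,K)=71/2, d(AO,N)=57/2
2. join AO+N (d=57/2) ⇒ ANO; edges |AO|=13/4, |N|=57/4
  updated: d(ANO,B)=143/3, d(ANO,F)=40, d(ANO,K)=107/3
3. join ANO+K (d=107/3) ⇒ AKNO; edges |ANO|=43/12, |K|=107/6
  updated: d(AKNO,B)=189/4, d(AKNO,F)=169/4
4. join AKNO+F (d=169/4) ⇒ AFKNO; edges |AKNO|=79/24, |F|=169/8
  updated: d(AFKNO,B)=47
5. join AFKNO+B (d=47) ⇒ ABFKNO; edges |AFKNO|=19/8, |B|=47/2
final tree: (((((A:11,O:11):13/4,N:57/4):43/12,K:107/6):79/24,F:169/8):19/8,B:47/2)
total length: 2669/24

79/24,169/8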